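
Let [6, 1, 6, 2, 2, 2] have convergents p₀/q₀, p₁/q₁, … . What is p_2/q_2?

48/7

Using pₖ = aₖpₖ₋₁ + pₖ₋₂, qₖ = aₖqₖ₋₁ + qₖ₋₂ (with p₋₁=1, p₋₂=0, q₋₁=0, q₋₂=1):
  k=0: a=6, p=6, q=1
  k=1: a=1, p=7, q=1
  k=2: a=6, p=48, q=7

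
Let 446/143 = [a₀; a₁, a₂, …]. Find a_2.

446 = 3·143 + 17   →  a_0 = 3
143 = 8·17 + 7   →  a_1 = 8
17 = 2·7 + 3   →  a_2 = 2

2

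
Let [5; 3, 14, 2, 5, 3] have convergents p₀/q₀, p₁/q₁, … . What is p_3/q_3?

Using pₖ = aₖpₖ₋₁ + pₖ₋₂, qₖ = aₖqₖ₋₁ + qₖ₋₂ (with p₋₁=1, p₋₂=0, q₋₁=0, q₋₂=1):
  k=0: a=5, p=5, q=1
  k=1: a=3, p=16, q=3
  k=2: a=14, p=229, q=43
  k=3: a=2, p=474, q=89

474/89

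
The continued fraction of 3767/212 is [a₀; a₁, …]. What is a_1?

3767 = 17·212 + 163   →  a_0 = 17
212 = 1·163 + 49   →  a_1 = 1

1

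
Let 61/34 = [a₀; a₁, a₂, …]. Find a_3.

1

61 = 1·34 + 27   →  a_0 = 1
34 = 1·27 + 7   →  a_1 = 1
27 = 3·7 + 6   →  a_2 = 3
7 = 1·6 + 1   →  a_3 = 1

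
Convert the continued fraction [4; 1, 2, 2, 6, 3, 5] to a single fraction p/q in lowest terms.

Using pₖ = aₖpₖ₋₁ + pₖ₋₂ and qₖ = aₖqₖ₋₁ + qₖ₋₂:
  k=0: a=4, p=4, q=1
  k=1: a=1, p=5, q=1
  k=2: a=2, p=14, q=3
  k=3: a=2, p=33, q=7
  k=4: a=6, p=212, q=45
  k=5: a=3, p=669, q=142
  k=6: a=5, p=3557, q=755

3557/755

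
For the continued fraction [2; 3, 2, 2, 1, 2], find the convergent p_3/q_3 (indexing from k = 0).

39/17

Using pₖ = aₖpₖ₋₁ + pₖ₋₂, qₖ = aₖqₖ₋₁ + qₖ₋₂ (with p₋₁=1, p₋₂=0, q₋₁=0, q₋₂=1):
  k=0: a=2, p=2, q=1
  k=1: a=3, p=7, q=3
  k=2: a=2, p=16, q=7
  k=3: a=2, p=39, q=17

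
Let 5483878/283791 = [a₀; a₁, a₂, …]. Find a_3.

7

5483878 = 19·283791 + 91849   →  a_0 = 19
283791 = 3·91849 + 8244   →  a_1 = 3
91849 = 11·8244 + 1165   →  a_2 = 11
8244 = 7·1165 + 89   →  a_3 = 7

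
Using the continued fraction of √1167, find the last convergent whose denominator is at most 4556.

√1167 = [34; 6, 5, 11, 5, 6, 68, …] (period length 6).
Convergents:
  p_0/q_0 = 34/1
  p_1/q_1 = 205/6
  p_2/q_2 = 1059/31
  p_3/q_3 = 11854/347
  p_4/q_4 = 60329/1766
  p_5/q_5 = 373828/10943
q_4 = 1766 ≤ 4556 < 10943 = q_5, so the answer is 60329/1766.

60329/1766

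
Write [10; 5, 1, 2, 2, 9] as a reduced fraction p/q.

3836/377

Using pₖ = aₖpₖ₋₁ + pₖ₋₂ and qₖ = aₖqₖ₋₁ + qₖ₋₂:
  k=0: a=10, p=10, q=1
  k=1: a=5, p=51, q=5
  k=2: a=1, p=61, q=6
  k=3: a=2, p=173, q=17
  k=4: a=2, p=407, q=40
  k=5: a=9, p=3836, q=377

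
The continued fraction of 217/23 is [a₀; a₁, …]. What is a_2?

217 = 9·23 + 10   →  a_0 = 9
23 = 2·10 + 3   →  a_1 = 2
10 = 3·3 + 1   →  a_2 = 3

3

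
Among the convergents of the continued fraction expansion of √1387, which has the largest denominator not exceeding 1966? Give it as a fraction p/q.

45622/1225

√1387 = [37; 4, 8, 37, 8, 4, 74, …] (period length 6).
Convergents:
  p_0/q_0 = 37/1
  p_1/q_1 = 149/4
  p_2/q_2 = 1229/33
  p_3/q_3 = 45622/1225
  p_4/q_4 = 366205/9833
q_3 = 1225 ≤ 1966 < 9833 = q_4, so the answer is 45622/1225.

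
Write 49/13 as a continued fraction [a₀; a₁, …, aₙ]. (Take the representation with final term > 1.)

[3; 1, 3, 3]

49 = 3·13 + 10
13 = 1·10 + 3
10 = 3·3 + 1
3 = 3·1 + 0  (stop)
So 49/13 = [3; 1, 3, 3].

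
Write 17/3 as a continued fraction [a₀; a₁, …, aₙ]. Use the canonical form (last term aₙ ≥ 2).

17 = 5×3 + 2
3 = 1×2 + 1
2 = 2×1 + 0  (stop)
So 17/3 = [5; 1, 2].

[5; 1, 2]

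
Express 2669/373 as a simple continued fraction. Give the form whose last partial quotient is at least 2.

2669 = 7*373 + 58
373 = 6*58 + 25
58 = 2*25 + 8
25 = 3*8 + 1
8 = 8*1 + 0  (stop)
So 2669/373 = [7; 6, 2, 3, 8].

[7; 6, 2, 3, 8]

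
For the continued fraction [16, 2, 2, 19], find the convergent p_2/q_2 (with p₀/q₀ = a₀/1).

Using pₖ = aₖpₖ₋₁ + pₖ₋₂, qₖ = aₖqₖ₋₁ + qₖ₋₂ (with p₋₁=1, p₋₂=0, q₋₁=0, q₋₂=1):
  k=0: a=16, p=16, q=1
  k=1: a=2, p=33, q=2
  k=2: a=2, p=82, q=5

82/5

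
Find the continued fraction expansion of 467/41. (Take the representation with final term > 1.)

[11; 2, 1, 1, 3, 2]

467 = 11×41 + 16
41 = 2×16 + 9
16 = 1×9 + 7
9 = 1×7 + 2
7 = 3×2 + 1
2 = 2×1 + 0  (stop)
So 467/41 = [11; 2, 1, 1, 3, 2].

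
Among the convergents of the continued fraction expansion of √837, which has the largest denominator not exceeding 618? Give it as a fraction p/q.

√837 = [28; 1, 13, 2, 13, 1, 56, …] (period length 6).
Convergents:
  p_0/q_0 = 28/1
  p_1/q_1 = 29/1
  p_2/q_2 = 405/14
  p_3/q_3 = 839/29
  p_4/q_4 = 11312/391
  p_5/q_5 = 12151/420
  p_6/q_6 = 691768/23911
q_5 = 420 ≤ 618 < 23911 = q_6, so the answer is 12151/420.

12151/420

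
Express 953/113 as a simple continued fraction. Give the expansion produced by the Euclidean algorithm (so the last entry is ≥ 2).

[8; 2, 3, 3, 1, 3]

953 = 8*113 + 49
113 = 2*49 + 15
49 = 3*15 + 4
15 = 3*4 + 3
4 = 1*3 + 1
3 = 3*1 + 0  (stop)
So 953/113 = [8; 2, 3, 3, 1, 3].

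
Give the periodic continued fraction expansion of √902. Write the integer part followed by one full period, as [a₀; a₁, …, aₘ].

[30; 30, 60]

a₀ = ⌊√902⌋ = 30.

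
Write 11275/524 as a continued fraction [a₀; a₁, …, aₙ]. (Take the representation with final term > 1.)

11275 = 21·524 + 271
524 = 1·271 + 253
271 = 1·253 + 18
253 = 14·18 + 1
18 = 18·1 + 0  (stop)
So 11275/524 = [21; 1, 1, 14, 18].

[21; 1, 1, 14, 18]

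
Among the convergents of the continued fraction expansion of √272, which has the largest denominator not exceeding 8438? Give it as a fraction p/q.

√272 = [16; 2, 32, …] (period length 2).
Convergents:
  p_0/q_0 = 16/1
  p_1/q_1 = 33/2
  p_2/q_2 = 1072/65
  p_3/q_3 = 2177/132
  p_4/q_4 = 70736/4289
  p_5/q_5 = 143649/8710
q_4 = 4289 ≤ 8438 < 8710 = q_5, so the answer is 70736/4289.

70736/4289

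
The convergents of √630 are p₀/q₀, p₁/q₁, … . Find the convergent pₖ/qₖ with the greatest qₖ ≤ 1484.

√630 = [25; 10, 50, …] (period length 2).
Convergents:
  p_0/q_0 = 25/1
  p_1/q_1 = 251/10
  p_2/q_2 = 12575/501
  p_3/q_3 = 126001/5020
q_2 = 501 ≤ 1484 < 5020 = q_3, so the answer is 12575/501.

12575/501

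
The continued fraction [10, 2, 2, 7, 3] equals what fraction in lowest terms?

Using pₖ = aₖpₖ₋₁ + pₖ₋₂ and qₖ = aₖqₖ₋₁ + qₖ₋₂:
  k=0: a=10, p=10, q=1
  k=1: a=2, p=21, q=2
  k=2: a=2, p=52, q=5
  k=3: a=7, p=385, q=37
  k=4: a=3, p=1207, q=116

1207/116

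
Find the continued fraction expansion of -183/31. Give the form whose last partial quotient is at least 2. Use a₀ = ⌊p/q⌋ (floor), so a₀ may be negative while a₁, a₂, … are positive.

[-6; 10, 3]

-183 = -6·31 + 3
31 = 10·3 + 1
3 = 3·1 + 0  (stop)
So -183/31 = [-6; 10, 3].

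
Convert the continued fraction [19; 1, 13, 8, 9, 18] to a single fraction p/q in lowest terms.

Fold from the inside: start with 18/1.
  9 + 1/18 = 163/18
  8 + 18/163 = 1322/163
  13 + 163/1322 = 17349/1322
  1 + 1322/17349 = 18671/17349
  19 + 17349/18671 = 372098/18671

372098/18671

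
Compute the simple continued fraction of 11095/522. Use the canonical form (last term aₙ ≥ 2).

[21; 3, 1, 12, 3, 3]

11095 = 21·522 + 133
522 = 3·133 + 123
133 = 1·123 + 10
123 = 12·10 + 3
10 = 3·3 + 1
3 = 3·1 + 0  (stop)
So 11095/522 = [21; 3, 1, 12, 3, 3].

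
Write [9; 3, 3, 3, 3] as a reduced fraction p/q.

Fold from the inside: start with 3/1.
  3 + 1/3 = 10/3
  3 + 3/10 = 33/10
  3 + 10/33 = 109/33
  9 + 33/109 = 1014/109

1014/109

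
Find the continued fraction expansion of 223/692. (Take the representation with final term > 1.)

223 = 0*692 + 223
692 = 3*223 + 23
223 = 9*23 + 16
23 = 1*16 + 7
16 = 2*7 + 2
7 = 3*2 + 1
2 = 2*1 + 0  (stop)
So 223/692 = [0; 3, 9, 1, 2, 3, 2].

[0; 3, 9, 1, 2, 3, 2]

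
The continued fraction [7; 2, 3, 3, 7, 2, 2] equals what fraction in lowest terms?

6587/886

Fold from the inside: start with 2/1.
  2 + 1/2 = 5/2
  7 + 2/5 = 37/5
  3 + 5/37 = 116/37
  3 + 37/116 = 385/116
  2 + 116/385 = 886/385
  7 + 385/886 = 6587/886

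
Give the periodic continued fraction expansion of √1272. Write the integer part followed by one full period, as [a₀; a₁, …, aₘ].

[35; 1, 1, 1, 70]

a₀ = ⌊√1272⌋ = 35.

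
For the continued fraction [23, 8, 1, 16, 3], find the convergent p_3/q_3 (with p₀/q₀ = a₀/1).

3513/152

Using pₖ = aₖpₖ₋₁ + pₖ₋₂, qₖ = aₖqₖ₋₁ + qₖ₋₂ (with p₋₁=1, p₋₂=0, q₋₁=0, q₋₂=1):
  k=0: a=23, p=23, q=1
  k=1: a=8, p=185, q=8
  k=2: a=1, p=208, q=9
  k=3: a=16, p=3513, q=152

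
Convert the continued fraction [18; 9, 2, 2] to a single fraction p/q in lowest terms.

Using pₖ = aₖpₖ₋₁ + pₖ₋₂ and qₖ = aₖqₖ₋₁ + qₖ₋₂:
  k=0: a=18, p=18, q=1
  k=1: a=9, p=163, q=9
  k=2: a=2, p=344, q=19
  k=3: a=2, p=851, q=47

851/47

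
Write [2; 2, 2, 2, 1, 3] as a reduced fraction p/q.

Using pₖ = aₖpₖ₋₁ + pₖ₋₂ and qₖ = aₖqₖ₋₁ + qₖ₋₂:
  k=0: a=2, p=2, q=1
  k=1: a=2, p=5, q=2
  k=2: a=2, p=12, q=5
  k=3: a=2, p=29, q=12
  k=4: a=1, p=41, q=17
  k=5: a=3, p=152, q=63

152/63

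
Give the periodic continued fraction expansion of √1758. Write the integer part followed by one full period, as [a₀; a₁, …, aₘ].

[41; 1, 12, 1, 82]

a₀ = ⌊√1758⌋ = 41.
With m₀=0, d₀=1 and mₖ₊₁ = dₖaₖ − mₖ, dₖ₊₁ = (n − mₖ₊₁²)/dₖ, aₖ₊₁ = ⌊(a₀+mₖ₊₁)/dₖ₊₁⌋:
  k=1: m=41, d=77, a=1
  k=2: m=36, d=6, a=12
  k=3: m=36, d=77, a=1
  k=4: m=41, d=1, a=82
d=1 and a=2a₀=82 at k=4, so the next step gives (m, d) = (41, 77) again — its k=1 value — and the period has length 4.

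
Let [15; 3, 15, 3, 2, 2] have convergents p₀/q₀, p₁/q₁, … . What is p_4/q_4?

Using pₖ = aₖpₖ₋₁ + pₖ₋₂, qₖ = aₖqₖ₋₁ + qₖ₋₂ (with p₋₁=1, p₋₂=0, q₋₁=0, q₋₂=1):
  k=0: a=15, p=15, q=1
  k=1: a=3, p=46, q=3
  k=2: a=15, p=705, q=46
  k=3: a=3, p=2161, q=141
  k=4: a=2, p=5027, q=328

5027/328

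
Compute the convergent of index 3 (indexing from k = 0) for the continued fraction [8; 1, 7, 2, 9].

151/17

Using pₖ = aₖpₖ₋₁ + pₖ₋₂, qₖ = aₖqₖ₋₁ + qₖ₋₂ (with p₋₁=1, p₋₂=0, q₋₁=0, q₋₂=1):
  k=0: a=8, p=8, q=1
  k=1: a=1, p=9, q=1
  k=2: a=7, p=71, q=8
  k=3: a=2, p=151, q=17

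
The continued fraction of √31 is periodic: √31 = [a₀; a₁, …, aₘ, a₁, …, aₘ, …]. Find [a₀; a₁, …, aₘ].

a₀ = ⌊√31⌋ = 5.
With m₀=0, d₀=1 and mₖ₊₁ = dₖaₖ − mₖ, dₖ₊₁ = (n − mₖ₊₁²)/dₖ, aₖ₊₁ = ⌊(a₀+mₖ₊₁)/dₖ₊₁⌋:
  k=1: m=5, d=6, a=1
  k=2: m=1, d=5, a=1
  k=3: m=4, d=3, a=3
  k=4: m=5, d=2, a=5
  k=5: m=5, d=3, a=3
  k=6: m=4, d=5, a=1
  k=7: m=1, d=6, a=1
  k=8: m=5, d=1, a=10
d=1 and a=2a₀=10 at k=8, so the next step gives (m, d) = (5, 6) again — its k=1 value — and the period has length 8.

[5; 1, 1, 3, 5, 3, 1, 1, 10]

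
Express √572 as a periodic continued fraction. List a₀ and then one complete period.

[23; 1, 10, 1, 46]

a₀ = ⌊√572⌋ = 23.
With m₀=0, d₀=1 and mₖ₊₁ = dₖaₖ − mₖ, dₖ₊₁ = (n − mₖ₊₁²)/dₖ, aₖ₊₁ = ⌊(a₀+mₖ₊₁)/dₖ₊₁⌋:
  k=1: m=23, d=43, a=1
  k=2: m=20, d=4, a=10
  k=3: m=20, d=43, a=1
  k=4: m=23, d=1, a=46
d=1 and a=2a₀=46 at k=4, so the next step gives (m, d) = (23, 43) again — its k=1 value — and the period has length 4.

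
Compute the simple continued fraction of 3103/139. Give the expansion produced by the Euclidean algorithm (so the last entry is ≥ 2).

3103 = 22·139 + 45
139 = 3·45 + 4
45 = 11·4 + 1
4 = 4·1 + 0  (stop)
So 3103/139 = [22; 3, 11, 4].

[22; 3, 11, 4]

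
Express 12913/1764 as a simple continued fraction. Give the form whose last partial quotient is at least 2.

[7; 3, 8, 5, 3, 4]

12913 = 7×1764 + 565
1764 = 3×565 + 69
565 = 8×69 + 13
69 = 5×13 + 4
13 = 3×4 + 1
4 = 4×1 + 0  (stop)
So 12913/1764 = [7; 3, 8, 5, 3, 4].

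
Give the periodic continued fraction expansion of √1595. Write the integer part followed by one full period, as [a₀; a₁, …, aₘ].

a₀ = ⌊√1595⌋ = 39.

[39; 1, 14, 1, 78]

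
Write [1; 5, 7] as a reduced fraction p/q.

43/36

Fold from the inside: start with 7/1.
  5 + 1/7 = 36/7
  1 + 7/36 = 43/36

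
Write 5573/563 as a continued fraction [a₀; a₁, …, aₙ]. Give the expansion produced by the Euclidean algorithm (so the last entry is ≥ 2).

5573 = 9*563 + 506
563 = 1*506 + 57
506 = 8*57 + 50
57 = 1*50 + 7
50 = 7*7 + 1
7 = 7*1 + 0  (stop)
So 5573/563 = [9; 1, 8, 1, 7, 7].

[9; 1, 8, 1, 7, 7]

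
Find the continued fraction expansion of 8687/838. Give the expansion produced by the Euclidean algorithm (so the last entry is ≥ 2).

[10; 2, 1, 2, 1, 2, 3, 8]

8687 = 10*838 + 307
838 = 2*307 + 224
307 = 1*224 + 83
224 = 2*83 + 58
83 = 1*58 + 25
58 = 2*25 + 8
25 = 3*8 + 1
8 = 8*1 + 0  (stop)
So 8687/838 = [10; 2, 1, 2, 1, 2, 3, 8].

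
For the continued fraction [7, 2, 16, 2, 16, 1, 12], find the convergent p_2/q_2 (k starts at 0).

247/33

Using pₖ = aₖpₖ₋₁ + pₖ₋₂, qₖ = aₖqₖ₋₁ + qₖ₋₂ (with p₋₁=1, p₋₂=0, q₋₁=0, q₋₂=1):
  k=0: a=7, p=7, q=1
  k=1: a=2, p=15, q=2
  k=2: a=16, p=247, q=33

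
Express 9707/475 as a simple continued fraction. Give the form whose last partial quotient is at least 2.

[20; 2, 3, 2, 1, 1, 5, 2]

9707 = 20*475 + 207
475 = 2*207 + 61
207 = 3*61 + 24
61 = 2*24 + 13
24 = 1*13 + 11
13 = 1*11 + 2
11 = 5*2 + 1
2 = 2*1 + 0  (stop)
So 9707/475 = [20; 2, 3, 2, 1, 1, 5, 2].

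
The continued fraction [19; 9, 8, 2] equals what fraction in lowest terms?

Fold from the inside: start with 2/1.
  8 + 1/2 = 17/2
  9 + 2/17 = 155/17
  19 + 17/155 = 2962/155

2962/155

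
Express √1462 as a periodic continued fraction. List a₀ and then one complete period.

a₀ = ⌊√1462⌋ = 38.
With m₀=0, d₀=1 and mₖ₊₁ = dₖaₖ − mₖ, dₖ₊₁ = (n − mₖ₊₁²)/dₖ, aₖ₊₁ = ⌊(a₀+mₖ₊₁)/dₖ₊₁⌋:
  k=1: m=38, d=18, a=4
  k=2: m=34, d=17, a=4
  k=3: m=34, d=18, a=4
  k=4: m=38, d=1, a=76
d=1 and a=2a₀=76 at k=4, so the next step gives (m, d) = (38, 18) again — its k=1 value — and the period has length 4.

[38; 4, 4, 4, 76]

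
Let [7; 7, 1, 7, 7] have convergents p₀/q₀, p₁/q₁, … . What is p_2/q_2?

Using pₖ = aₖpₖ₋₁ + pₖ₋₂, qₖ = aₖqₖ₋₁ + qₖ₋₂ (with p₋₁=1, p₋₂=0, q₋₁=0, q₋₂=1):
  k=0: a=7, p=7, q=1
  k=1: a=7, p=50, q=7
  k=2: a=1, p=57, q=8

57/8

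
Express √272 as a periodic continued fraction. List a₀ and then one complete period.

a₀ = ⌊√272⌋ = 16.
With m₀=0, d₀=1 and mₖ₊₁ = dₖaₖ − mₖ, dₖ₊₁ = (n − mₖ₊₁²)/dₖ, aₖ₊₁ = ⌊(a₀+mₖ₊₁)/dₖ₊₁⌋:
  k=1: m=16, d=16, a=2
  k=2: m=16, d=1, a=32
d=1 and a=2a₀=32 at k=2, so the next step gives (m, d) = (16, 16) again — its k=1 value — and the period has length 2.

[16; 2, 32]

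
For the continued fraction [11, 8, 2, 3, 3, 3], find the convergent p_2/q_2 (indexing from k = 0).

Using pₖ = aₖpₖ₋₁ + pₖ₋₂, qₖ = aₖqₖ₋₁ + qₖ₋₂ (with p₋₁=1, p₋₂=0, q₋₁=0, q₋₂=1):
  k=0: a=11, p=11, q=1
  k=1: a=8, p=89, q=8
  k=2: a=2, p=189, q=17

189/17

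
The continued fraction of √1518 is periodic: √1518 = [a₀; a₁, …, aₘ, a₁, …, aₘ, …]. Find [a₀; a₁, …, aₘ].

a₀ = ⌊√1518⌋ = 38.

[38; 1, 24, 1, 76]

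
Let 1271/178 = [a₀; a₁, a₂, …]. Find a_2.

8

1271 = 7·178 + 25   →  a_0 = 7
178 = 7·25 + 3   →  a_1 = 7
25 = 8·3 + 1   →  a_2 = 8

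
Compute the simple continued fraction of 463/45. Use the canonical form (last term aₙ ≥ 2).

[10; 3, 2, 6]

463 = 10×45 + 13
45 = 3×13 + 6
13 = 2×6 + 1
6 = 6×1 + 0  (stop)
So 463/45 = [10; 3, 2, 6].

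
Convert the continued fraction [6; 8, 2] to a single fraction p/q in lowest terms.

Fold from the inside: start with 2/1.
  8 + 1/2 = 17/2
  6 + 2/17 = 104/17

104/17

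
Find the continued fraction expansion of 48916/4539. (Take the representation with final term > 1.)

[10; 1, 3, 2, 12, 2, 19]

48916 = 10*4539 + 3526
4539 = 1*3526 + 1013
3526 = 3*1013 + 487
1013 = 2*487 + 39
487 = 12*39 + 19
39 = 2*19 + 1
19 = 19*1 + 0  (stop)
So 48916/4539 = [10; 1, 3, 2, 12, 2, 19].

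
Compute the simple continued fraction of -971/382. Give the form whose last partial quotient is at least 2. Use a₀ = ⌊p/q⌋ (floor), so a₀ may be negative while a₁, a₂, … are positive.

[-3; 2, 5, 2, 7, 2]

-971 = -3×382 + 175
382 = 2×175 + 32
175 = 5×32 + 15
32 = 2×15 + 2
15 = 7×2 + 1
2 = 2×1 + 0  (stop)
So -971/382 = [-3; 2, 5, 2, 7, 2].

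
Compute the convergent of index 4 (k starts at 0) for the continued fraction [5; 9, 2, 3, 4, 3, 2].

Using pₖ = aₖpₖ₋₁ + pₖ₋₂, qₖ = aₖqₖ₋₁ + qₖ₋₂ (with p₋₁=1, p₋₂=0, q₋₁=0, q₋₂=1):
  k=0: a=5, p=5, q=1
  k=1: a=9, p=46, q=9
  k=2: a=2, p=97, q=19
  k=3: a=3, p=337, q=66
  k=4: a=4, p=1445, q=283

1445/283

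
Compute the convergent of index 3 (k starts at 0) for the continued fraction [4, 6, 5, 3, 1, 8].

Using pₖ = aₖpₖ₋₁ + pₖ₋₂, qₖ = aₖqₖ₋₁ + qₖ₋₂ (with p₋₁=1, p₋₂=0, q₋₁=0, q₋₂=1):
  k=0: a=4, p=4, q=1
  k=1: a=6, p=25, q=6
  k=2: a=5, p=129, q=31
  k=3: a=3, p=412, q=99

412/99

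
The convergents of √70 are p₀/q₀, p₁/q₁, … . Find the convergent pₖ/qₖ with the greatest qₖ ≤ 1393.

√70 = [8; 2, 1, 2, 1, 2, 16, …] (period length 6).
Convergents:
  p_0/q_0 = 8/1
  p_1/q_1 = 17/2
  p_2/q_2 = 25/3
  p_3/q_3 = 67/8
  p_4/q_4 = 92/11
  p_5/q_5 = 251/30
  p_6/q_6 = 4108/491
  p_7/q_7 = 8467/1012
  p_8/q_8 = 12575/1503
q_7 = 1012 ≤ 1393 < 1503 = q_8, so the answer is 8467/1012.

8467/1012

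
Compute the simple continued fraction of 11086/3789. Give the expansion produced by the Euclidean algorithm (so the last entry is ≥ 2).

[2; 1, 12, 2, 15, 9]

11086 = 2×3789 + 3508
3789 = 1×3508 + 281
3508 = 12×281 + 136
281 = 2×136 + 9
136 = 15×9 + 1
9 = 9×1 + 0  (stop)
So 11086/3789 = [2; 1, 12, 2, 15, 9].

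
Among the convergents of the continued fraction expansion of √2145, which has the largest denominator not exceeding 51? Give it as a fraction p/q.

√2145 = [46; 3, 5, 2, 5, 3, 92, …] (period length 6).
Convergents:
  p_0/q_0 = 46/1
  p_1/q_1 = 139/3
  p_2/q_2 = 741/16
  p_3/q_3 = 1621/35
  p_4/q_4 = 8846/191
q_3 = 35 ≤ 51 < 191 = q_4, so the answer is 1621/35.

1621/35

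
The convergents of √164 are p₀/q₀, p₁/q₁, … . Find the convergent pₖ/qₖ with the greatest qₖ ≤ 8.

√164 = [12; 1, 4, 6, 4, 1, 24, …] (period length 6).
Convergents:
  p_0/q_0 = 12/1
  p_1/q_1 = 13/1
  p_2/q_2 = 64/5
  p_3/q_3 = 397/31
q_2 = 5 ≤ 8 < 31 = q_3, so the answer is 64/5.

64/5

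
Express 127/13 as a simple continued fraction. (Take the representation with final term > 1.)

127 = 9·13 + 10
13 = 1·10 + 3
10 = 3·3 + 1
3 = 3·1 + 0  (stop)
So 127/13 = [9; 1, 3, 3].

[9; 1, 3, 3]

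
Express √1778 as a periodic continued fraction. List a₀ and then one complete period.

[42; 6, 84]

a₀ = ⌊√1778⌋ = 42.
With m₀=0, d₀=1 and mₖ₊₁ = dₖaₖ − mₖ, dₖ₊₁ = (n − mₖ₊₁²)/dₖ, aₖ₊₁ = ⌊(a₀+mₖ₊₁)/dₖ₊₁⌋:
  k=1: m=42, d=14, a=6
  k=2: m=42, d=1, a=84
d=1 and a=2a₀=84 at k=2, so the next step gives (m, d) = (42, 14) again — its k=1 value — and the period has length 2.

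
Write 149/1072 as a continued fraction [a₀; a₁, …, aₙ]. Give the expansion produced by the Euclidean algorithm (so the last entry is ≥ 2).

149 = 0*1072 + 149
1072 = 7*149 + 29
149 = 5*29 + 4
29 = 7*4 + 1
4 = 4*1 + 0  (stop)
So 149/1072 = [0; 7, 5, 7, 4].

[0; 7, 5, 7, 4]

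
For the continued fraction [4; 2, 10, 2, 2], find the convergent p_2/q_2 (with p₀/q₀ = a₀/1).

Using pₖ = aₖpₖ₋₁ + pₖ₋₂, qₖ = aₖqₖ₋₁ + qₖ₋₂ (with p₋₁=1, p₋₂=0, q₋₁=0, q₋₂=1):
  k=0: a=4, p=4, q=1
  k=1: a=2, p=9, q=2
  k=2: a=10, p=94, q=21

94/21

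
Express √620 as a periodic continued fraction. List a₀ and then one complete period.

a₀ = ⌊√620⌋ = 24.

[24; 1, 8, 1, 48]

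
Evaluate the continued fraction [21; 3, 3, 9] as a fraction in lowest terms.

1981/93

Fold from the inside: start with 9/1.
  3 + 1/9 = 28/9
  3 + 9/28 = 93/28
  21 + 28/93 = 1981/93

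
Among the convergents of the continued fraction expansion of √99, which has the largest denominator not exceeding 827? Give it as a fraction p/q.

√99 = [9; 1, 18, …] (period length 2).
Convergents:
  p_0/q_0 = 9/1
  p_1/q_1 = 10/1
  p_2/q_2 = 189/19
  p_3/q_3 = 199/20
  p_4/q_4 = 3771/379
  p_5/q_5 = 3970/399
  p_6/q_6 = 75231/7561
q_5 = 399 ≤ 827 < 7561 = q_6, so the answer is 3970/399.

3970/399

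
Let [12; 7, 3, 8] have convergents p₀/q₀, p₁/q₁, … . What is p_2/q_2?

267/22

Using pₖ = aₖpₖ₋₁ + pₖ₋₂, qₖ = aₖqₖ₋₁ + qₖ₋₂ (with p₋₁=1, p₋₂=0, q₋₁=0, q₋₂=1):
  k=0: a=12, p=12, q=1
  k=1: a=7, p=85, q=7
  k=2: a=3, p=267, q=22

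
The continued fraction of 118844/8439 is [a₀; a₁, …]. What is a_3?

12

118844 = 14·8439 + 698   →  a_0 = 14
8439 = 12·698 + 63   →  a_1 = 12
698 = 11·63 + 5   →  a_2 = 11
63 = 12·5 + 3   →  a_3 = 12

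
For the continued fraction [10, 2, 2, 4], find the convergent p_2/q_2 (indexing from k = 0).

Using pₖ = aₖpₖ₋₁ + pₖ₋₂, qₖ = aₖqₖ₋₁ + qₖ₋₂ (with p₋₁=1, p₋₂=0, q₋₁=0, q₋₂=1):
  k=0: a=10, p=10, q=1
  k=1: a=2, p=21, q=2
  k=2: a=2, p=52, q=5

52/5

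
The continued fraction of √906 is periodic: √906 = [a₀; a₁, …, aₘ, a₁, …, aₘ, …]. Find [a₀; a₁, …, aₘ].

[30; 10, 60]

a₀ = ⌊√906⌋ = 30.
With m₀=0, d₀=1 and mₖ₊₁ = dₖaₖ − mₖ, dₖ₊₁ = (n − mₖ₊₁²)/dₖ, aₖ₊₁ = ⌊(a₀+mₖ₊₁)/dₖ₊₁⌋:
  k=1: m=30, d=6, a=10
  k=2: m=30, d=1, a=60
d=1 and a=2a₀=60 at k=2, so the next step gives (m, d) = (30, 6) again — its k=1 value — and the period has length 2.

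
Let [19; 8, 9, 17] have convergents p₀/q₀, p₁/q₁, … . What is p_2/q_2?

1396/73

Using pₖ = aₖpₖ₋₁ + pₖ₋₂, qₖ = aₖqₖ₋₁ + qₖ₋₂ (with p₋₁=1, p₋₂=0, q₋₁=0, q₋₂=1):
  k=0: a=19, p=19, q=1
  k=1: a=8, p=153, q=8
  k=2: a=9, p=1396, q=73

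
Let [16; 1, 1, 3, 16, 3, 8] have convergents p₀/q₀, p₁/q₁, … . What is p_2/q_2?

33/2

Using pₖ = aₖpₖ₋₁ + pₖ₋₂, qₖ = aₖqₖ₋₁ + qₖ₋₂ (with p₋₁=1, p₋₂=0, q₋₁=0, q₋₂=1):
  k=0: a=16, p=16, q=1
  k=1: a=1, p=17, q=1
  k=2: a=1, p=33, q=2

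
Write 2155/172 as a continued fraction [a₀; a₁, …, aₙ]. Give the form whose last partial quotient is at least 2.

2155 = 12·172 + 91
172 = 1·91 + 81
91 = 1·81 + 10
81 = 8·10 + 1
10 = 10·1 + 0  (stop)
So 2155/172 = [12; 1, 1, 8, 10].

[12; 1, 1, 8, 10]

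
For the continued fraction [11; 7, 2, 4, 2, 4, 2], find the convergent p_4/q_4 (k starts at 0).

1659/149

Using pₖ = aₖpₖ₋₁ + pₖ₋₂, qₖ = aₖqₖ₋₁ + qₖ₋₂ (with p₋₁=1, p₋₂=0, q₋₁=0, q₋₂=1):
  k=0: a=11, p=11, q=1
  k=1: a=7, p=78, q=7
  k=2: a=2, p=167, q=15
  k=3: a=4, p=746, q=67
  k=4: a=2, p=1659, q=149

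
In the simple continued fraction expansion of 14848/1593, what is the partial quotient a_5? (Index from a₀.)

14848 = 9·1593 + 511   →  a_0 = 9
1593 = 3·511 + 60   →  a_1 = 3
511 = 8·60 + 31   →  a_2 = 8
60 = 1·31 + 29   →  a_3 = 1
31 = 1·29 + 2   →  a_4 = 1
29 = 14·2 + 1   →  a_5 = 14

14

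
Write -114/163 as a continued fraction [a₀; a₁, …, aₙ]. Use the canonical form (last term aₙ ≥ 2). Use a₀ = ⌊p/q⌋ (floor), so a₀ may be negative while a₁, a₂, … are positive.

[-1; 3, 3, 16]

-114 = -1×163 + 49
163 = 3×49 + 16
49 = 3×16 + 1
16 = 16×1 + 0  (stop)
So -114/163 = [-1; 3, 3, 16].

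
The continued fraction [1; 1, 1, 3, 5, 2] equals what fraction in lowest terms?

127/81

Using pₖ = aₖpₖ₋₁ + pₖ₋₂ and qₖ = aₖqₖ₋₁ + qₖ₋₂:
  k=0: a=1, p=1, q=1
  k=1: a=1, p=2, q=1
  k=2: a=1, p=3, q=2
  k=3: a=3, p=11, q=7
  k=4: a=5, p=58, q=37
  k=5: a=2, p=127, q=81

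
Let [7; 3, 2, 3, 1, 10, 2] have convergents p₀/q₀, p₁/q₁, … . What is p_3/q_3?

175/24

Using pₖ = aₖpₖ₋₁ + pₖ₋₂, qₖ = aₖqₖ₋₁ + qₖ₋₂ (with p₋₁=1, p₋₂=0, q₋₁=0, q₋₂=1):
  k=0: a=7, p=7, q=1
  k=1: a=3, p=22, q=3
  k=2: a=2, p=51, q=7
  k=3: a=3, p=175, q=24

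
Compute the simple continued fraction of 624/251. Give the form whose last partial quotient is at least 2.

624 = 2*251 + 122
251 = 2*122 + 7
122 = 17*7 + 3
7 = 2*3 + 1
3 = 3*1 + 0  (stop)
So 624/251 = [2; 2, 17, 2, 3].

[2; 2, 17, 2, 3]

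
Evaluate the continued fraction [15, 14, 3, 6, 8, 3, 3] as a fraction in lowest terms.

Using pₖ = aₖpₖ₋₁ + pₖ₋₂ and qₖ = aₖqₖ₋₁ + qₖ₋₂:
  k=0: a=15, p=15, q=1
  k=1: a=14, p=211, q=14
  k=2: a=3, p=648, q=43
  k=3: a=6, p=4099, q=272
  k=4: a=8, p=33440, q=2219
  k=5: a=3, p=104419, q=6929
  k=6: a=3, p=346697, q=23006

346697/23006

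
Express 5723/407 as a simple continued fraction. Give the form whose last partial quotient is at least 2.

[14; 16, 3, 1, 1, 3]

5723 = 14*407 + 25
407 = 16*25 + 7
25 = 3*7 + 4
7 = 1*4 + 3
4 = 1*3 + 1
3 = 3*1 + 0  (stop)
So 5723/407 = [14; 16, 3, 1, 1, 3].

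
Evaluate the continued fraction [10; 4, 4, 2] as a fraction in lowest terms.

Fold from the inside: start with 2/1.
  4 + 1/2 = 9/2
  4 + 2/9 = 38/9
  10 + 9/38 = 389/38

389/38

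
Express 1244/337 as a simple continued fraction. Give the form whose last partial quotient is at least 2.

1244 = 3*337 + 233
337 = 1*233 + 104
233 = 2*104 + 25
104 = 4*25 + 4
25 = 6*4 + 1
4 = 4*1 + 0  (stop)
So 1244/337 = [3; 1, 2, 4, 6, 4].

[3; 1, 2, 4, 6, 4]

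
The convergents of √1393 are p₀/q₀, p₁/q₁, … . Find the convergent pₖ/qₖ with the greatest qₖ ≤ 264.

3583/96

√1393 = [37; 3, 10, 3, 74, …] (period length 4).
Convergents:
  p_0/q_0 = 37/1
  p_1/q_1 = 112/3
  p_2/q_2 = 1157/31
  p_3/q_3 = 3583/96
  p_4/q_4 = 266299/7135
q_3 = 96 ≤ 264 < 7135 = q_4, so the answer is 3583/96.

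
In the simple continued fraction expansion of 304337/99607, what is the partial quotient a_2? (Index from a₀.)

304337 = 3·99607 + 5516   →  a_0 = 3
99607 = 18·5516 + 319   →  a_1 = 18
5516 = 17·319 + 93   →  a_2 = 17

17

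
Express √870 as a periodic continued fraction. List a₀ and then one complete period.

a₀ = ⌊√870⌋ = 29.
With m₀=0, d₀=1 and mₖ₊₁ = dₖaₖ − mₖ, dₖ₊₁ = (n − mₖ₊₁²)/dₖ, aₖ₊₁ = ⌊(a₀+mₖ₊₁)/dₖ₊₁⌋:
  k=1: m=29, d=29, a=2
  k=2: m=29, d=1, a=58
d=1 and a=2a₀=58 at k=2, so the next step gives (m, d) = (29, 29) again — its k=1 value — and the period has length 2.

[29; 2, 58]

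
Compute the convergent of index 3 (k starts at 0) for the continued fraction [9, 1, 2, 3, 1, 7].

Using pₖ = aₖpₖ₋₁ + pₖ₋₂, qₖ = aₖqₖ₋₁ + qₖ₋₂ (with p₋₁=1, p₋₂=0, q₋₁=0, q₋₂=1):
  k=0: a=9, p=9, q=1
  k=1: a=1, p=10, q=1
  k=2: a=2, p=29, q=3
  k=3: a=3, p=97, q=10

97/10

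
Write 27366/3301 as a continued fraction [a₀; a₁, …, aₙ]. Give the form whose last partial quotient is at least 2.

[8; 3, 2, 4, 9, 2, 5]

27366 = 8×3301 + 958
3301 = 3×958 + 427
958 = 2×427 + 104
427 = 4×104 + 11
104 = 9×11 + 5
11 = 2×5 + 1
5 = 5×1 + 0  (stop)
So 27366/3301 = [8; 3, 2, 4, 9, 2, 5].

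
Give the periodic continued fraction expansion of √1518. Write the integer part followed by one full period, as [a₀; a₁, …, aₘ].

[38; 1, 24, 1, 76]

a₀ = ⌊√1518⌋ = 38.
With m₀=0, d₀=1 and mₖ₊₁ = dₖaₖ − mₖ, dₖ₊₁ = (n − mₖ₊₁²)/dₖ, aₖ₊₁ = ⌊(a₀+mₖ₊₁)/dₖ₊₁⌋:
  k=1: m=38, d=74, a=1
  k=2: m=36, d=3, a=24
  k=3: m=36, d=74, a=1
  k=4: m=38, d=1, a=76
d=1 and a=2a₀=76 at k=4, so the next step gives (m, d) = (38, 74) again — its k=1 value — and the period has length 4.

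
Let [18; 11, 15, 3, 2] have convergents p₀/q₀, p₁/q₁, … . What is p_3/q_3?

Using pₖ = aₖpₖ₋₁ + pₖ₋₂, qₖ = aₖqₖ₋₁ + qₖ₋₂ (with p₋₁=1, p₋₂=0, q₋₁=0, q₋₂=1):
  k=0: a=18, p=18, q=1
  k=1: a=11, p=199, q=11
  k=2: a=15, p=3003, q=166
  k=3: a=3, p=9208, q=509

9208/509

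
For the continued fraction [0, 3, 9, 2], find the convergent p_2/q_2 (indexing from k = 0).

Using pₖ = aₖpₖ₋₁ + pₖ₋₂, qₖ = aₖqₖ₋₁ + qₖ₋₂ (with p₋₁=1, p₋₂=0, q₋₁=0, q₋₂=1):
  k=0: a=0, p=0, q=1
  k=1: a=3, p=1, q=3
  k=2: a=9, p=9, q=28

9/28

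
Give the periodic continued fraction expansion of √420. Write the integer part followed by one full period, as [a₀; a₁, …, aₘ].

a₀ = ⌊√420⌋ = 20.

[20; 2, 40]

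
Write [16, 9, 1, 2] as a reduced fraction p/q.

Fold from the inside: start with 2/1.
  1 + 1/2 = 3/2
  9 + 2/3 = 29/3
  16 + 3/29 = 467/29

467/29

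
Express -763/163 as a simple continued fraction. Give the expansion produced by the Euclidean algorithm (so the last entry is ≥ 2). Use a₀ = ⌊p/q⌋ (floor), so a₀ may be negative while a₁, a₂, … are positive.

[-5; 3, 7, 2, 3]

-763 = -5*163 + 52
163 = 3*52 + 7
52 = 7*7 + 3
7 = 2*3 + 1
3 = 3*1 + 0  (stop)
So -763/163 = [-5; 3, 7, 2, 3].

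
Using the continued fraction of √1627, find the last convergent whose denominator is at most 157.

√1627 = [40; 2, 1, 39, 1, 2, 80, …] (period length 6).
Convergents:
  p_0/q_0 = 40/1
  p_1/q_1 = 81/2
  p_2/q_2 = 121/3
  p_3/q_3 = 4800/119
  p_4/q_4 = 4921/122
  p_5/q_5 = 14642/363
q_4 = 122 ≤ 157 < 363 = q_5, so the answer is 4921/122.

4921/122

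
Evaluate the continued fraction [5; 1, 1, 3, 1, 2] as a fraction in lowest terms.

139/25

Using pₖ = aₖpₖ₋₁ + pₖ₋₂ and qₖ = aₖqₖ₋₁ + qₖ₋₂:
  k=0: a=5, p=5, q=1
  k=1: a=1, p=6, q=1
  k=2: a=1, p=11, q=2
  k=3: a=3, p=39, q=7
  k=4: a=1, p=50, q=9
  k=5: a=2, p=139, q=25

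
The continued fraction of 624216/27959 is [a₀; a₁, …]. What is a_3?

14

624216 = 22·27959 + 9118   →  a_0 = 22
27959 = 3·9118 + 605   →  a_1 = 3
9118 = 15·605 + 43   →  a_2 = 15
605 = 14·43 + 3   →  a_3 = 14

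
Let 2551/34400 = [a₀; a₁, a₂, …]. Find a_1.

13

2551 = 0·34400 + 2551   →  a_0 = 0
34400 = 13·2551 + 1237   →  a_1 = 13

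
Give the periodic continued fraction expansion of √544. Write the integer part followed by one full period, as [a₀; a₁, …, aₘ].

a₀ = ⌊√544⌋ = 23.
With m₀=0, d₀=1 and mₖ₊₁ = dₖaₖ − mₖ, dₖ₊₁ = (n − mₖ₊₁²)/dₖ, aₖ₊₁ = ⌊(a₀+mₖ₊₁)/dₖ₊₁⌋:
  k=1: m=23, d=15, a=3
  k=2: m=22, d=4, a=11
  k=3: m=22, d=15, a=3
  k=4: m=23, d=1, a=46
d=1 and a=2a₀=46 at k=4, so the next step gives (m, d) = (23, 15) again — its k=1 value — and the period has length 4.

[23; 3, 11, 3, 46]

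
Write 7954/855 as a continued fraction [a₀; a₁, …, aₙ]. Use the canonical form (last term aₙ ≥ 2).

[9; 3, 3, 3, 8, 3]

7954 = 9*855 + 259
855 = 3*259 + 78
259 = 3*78 + 25
78 = 3*25 + 3
25 = 8*3 + 1
3 = 3*1 + 0  (stop)
So 7954/855 = [9; 3, 3, 3, 8, 3].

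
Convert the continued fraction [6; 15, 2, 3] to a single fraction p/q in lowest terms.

Fold from the inside: start with 3/1.
  2 + 1/3 = 7/3
  15 + 3/7 = 108/7
  6 + 7/108 = 655/108

655/108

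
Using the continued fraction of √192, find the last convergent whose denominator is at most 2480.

18817/1358

√192 = [13; 1, 5, 1, 26, …] (period length 4).
Convergents:
  p_0/q_0 = 13/1
  p_1/q_1 = 14/1
  p_2/q_2 = 83/6
  p_3/q_3 = 97/7
  p_4/q_4 = 2605/188
  p_5/q_5 = 2702/195
  p_6/q_6 = 16115/1163
  p_7/q_7 = 18817/1358
  p_8/q_8 = 505357/36471
q_7 = 1358 ≤ 2480 < 36471 = q_8, so the answer is 18817/1358.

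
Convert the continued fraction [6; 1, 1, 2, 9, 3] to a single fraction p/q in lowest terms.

963/146

Fold from the inside: start with 3/1.
  9 + 1/3 = 28/3
  2 + 3/28 = 59/28
  1 + 28/59 = 87/59
  1 + 59/87 = 146/87
  6 + 87/146 = 963/146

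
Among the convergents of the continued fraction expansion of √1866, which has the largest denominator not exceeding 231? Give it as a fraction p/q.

√1866 = [43; 5, 14, 5, 86, …] (period length 4).
Convergents:
  p_0/q_0 = 43/1
  p_1/q_1 = 216/5
  p_2/q_2 = 3067/71
  p_3/q_3 = 15551/360
q_2 = 71 ≤ 231 < 360 = q_3, so the answer is 3067/71.

3067/71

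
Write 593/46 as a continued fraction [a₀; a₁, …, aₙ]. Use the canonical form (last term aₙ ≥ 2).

593 = 12×46 + 41
46 = 1×41 + 5
41 = 8×5 + 1
5 = 5×1 + 0  (stop)
So 593/46 = [12; 1, 8, 5].

[12; 1, 8, 5]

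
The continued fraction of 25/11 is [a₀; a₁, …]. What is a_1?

3

25 = 2·11 + 3   →  a_0 = 2
11 = 3·3 + 2   →  a_1 = 3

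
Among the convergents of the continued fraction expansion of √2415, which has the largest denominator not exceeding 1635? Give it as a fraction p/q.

√2415 = [49; 7, 98, …] (period length 2).
Convergents:
  p_0/q_0 = 49/1
  p_1/q_1 = 344/7
  p_2/q_2 = 33761/687
  p_3/q_3 = 236671/4816
q_2 = 687 ≤ 1635 < 4816 = q_3, so the answer is 33761/687.

33761/687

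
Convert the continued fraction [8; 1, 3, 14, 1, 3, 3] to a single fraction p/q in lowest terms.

Using pₖ = aₖpₖ₋₁ + pₖ₋₂ and qₖ = aₖqₖ₋₁ + qₖ₋₂:
  k=0: a=8, p=8, q=1
  k=1: a=1, p=9, q=1
  k=2: a=3, p=35, q=4
  k=3: a=14, p=499, q=57
  k=4: a=1, p=534, q=61
  k=5: a=3, p=2101, q=240
  k=6: a=3, p=6837, q=781

6837/781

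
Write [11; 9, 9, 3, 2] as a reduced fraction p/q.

6577/592

Fold from the inside: start with 2/1.
  3 + 1/2 = 7/2
  9 + 2/7 = 65/7
  9 + 7/65 = 592/65
  11 + 65/592 = 6577/592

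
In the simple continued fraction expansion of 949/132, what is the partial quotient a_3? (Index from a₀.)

949 = 7·132 + 25   →  a_0 = 7
132 = 5·25 + 7   →  a_1 = 5
25 = 3·7 + 4   →  a_2 = 3
7 = 1·4 + 3   →  a_3 = 1

1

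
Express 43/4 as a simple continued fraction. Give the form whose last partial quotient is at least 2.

43 = 10·4 + 3
4 = 1·3 + 1
3 = 3·1 + 0  (stop)
So 43/4 = [10; 1, 3].

[10; 1, 3]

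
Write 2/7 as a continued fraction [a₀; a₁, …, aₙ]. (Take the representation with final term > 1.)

[0; 3, 2]

2 = 0*7 + 2
7 = 3*2 + 1
2 = 2*1 + 0  (stop)
So 2/7 = [0; 3, 2].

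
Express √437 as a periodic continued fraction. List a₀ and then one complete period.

[20; 1, 9, 2, 9, 1, 40]

a₀ = ⌊√437⌋ = 20.
With m₀=0, d₀=1 and mₖ₊₁ = dₖaₖ − mₖ, dₖ₊₁ = (n − mₖ₊₁²)/dₖ, aₖ₊₁ = ⌊(a₀+mₖ₊₁)/dₖ₊₁⌋:
  k=1: m=20, d=37, a=1
  k=2: m=17, d=4, a=9
  k=3: m=19, d=19, a=2
  k=4: m=19, d=4, a=9
  k=5: m=17, d=37, a=1
  k=6: m=20, d=1, a=40
d=1 and a=2a₀=40 at k=6, so the next step gives (m, d) = (20, 37) again — its k=1 value — and the period has length 6.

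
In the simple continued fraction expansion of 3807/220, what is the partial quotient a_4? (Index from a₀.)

1

3807 = 17·220 + 67   →  a_0 = 17
220 = 3·67 + 19   →  a_1 = 3
67 = 3·19 + 10   →  a_2 = 3
19 = 1·10 + 9   →  a_3 = 1
10 = 1·9 + 1   →  a_4 = 1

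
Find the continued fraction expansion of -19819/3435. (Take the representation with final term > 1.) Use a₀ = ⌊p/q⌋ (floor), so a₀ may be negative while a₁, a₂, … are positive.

[-6; 4, 2, 1, 11, 3, 7]

-19819 = -6·3435 + 791
3435 = 4·791 + 271
791 = 2·271 + 249
271 = 1·249 + 22
249 = 11·22 + 7
22 = 3·7 + 1
7 = 7·1 + 0  (stop)
So -19819/3435 = [-6; 4, 2, 1, 11, 3, 7].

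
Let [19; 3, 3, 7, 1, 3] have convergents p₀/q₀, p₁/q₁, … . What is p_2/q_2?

Using pₖ = aₖpₖ₋₁ + pₖ₋₂, qₖ = aₖqₖ₋₁ + qₖ₋₂ (with p₋₁=1, p₋₂=0, q₋₁=0, q₋₂=1):
  k=0: a=19, p=19, q=1
  k=1: a=3, p=58, q=3
  k=2: a=3, p=193, q=10

193/10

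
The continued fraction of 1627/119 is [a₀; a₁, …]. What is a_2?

2

1627 = 13·119 + 80   →  a_0 = 13
119 = 1·80 + 39   →  a_1 = 1
80 = 2·39 + 2   →  a_2 = 2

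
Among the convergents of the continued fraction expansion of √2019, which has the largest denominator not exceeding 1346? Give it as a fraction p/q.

√2019 = [44; 1, 13, 1, 88, …] (period length 4).
Convergents:
  p_0/q_0 = 44/1
  p_1/q_1 = 45/1
  p_2/q_2 = 629/14
  p_3/q_3 = 674/15
  p_4/q_4 = 59941/1334
  p_5/q_5 = 60615/1349
q_4 = 1334 ≤ 1346 < 1349 = q_5, so the answer is 59941/1334.

59941/1334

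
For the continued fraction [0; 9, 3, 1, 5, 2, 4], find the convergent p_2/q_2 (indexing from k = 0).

3/28

Using pₖ = aₖpₖ₋₁ + pₖ₋₂, qₖ = aₖqₖ₋₁ + qₖ₋₂ (with p₋₁=1, p₋₂=0, q₋₁=0, q₋₂=1):
  k=0: a=0, p=0, q=1
  k=1: a=9, p=1, q=9
  k=2: a=3, p=3, q=28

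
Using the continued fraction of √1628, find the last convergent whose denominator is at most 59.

928/23

√1628 = [40; 2, 1, 6, 1, 2, 80, …] (period length 6).
Convergents:
  p_0/q_0 = 40/1
  p_1/q_1 = 81/2
  p_2/q_2 = 121/3
  p_3/q_3 = 807/20
  p_4/q_4 = 928/23
  p_5/q_5 = 2663/66
q_4 = 23 ≤ 59 < 66 = q_5, so the answer is 928/23.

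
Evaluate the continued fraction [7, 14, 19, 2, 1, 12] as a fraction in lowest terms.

73031/10328

Using pₖ = aₖpₖ₋₁ + pₖ₋₂ and qₖ = aₖqₖ₋₁ + qₖ₋₂:
  k=0: a=7, p=7, q=1
  k=1: a=14, p=99, q=14
  k=2: a=19, p=1888, q=267
  k=3: a=2, p=3875, q=548
  k=4: a=1, p=5763, q=815
  k=5: a=12, p=73031, q=10328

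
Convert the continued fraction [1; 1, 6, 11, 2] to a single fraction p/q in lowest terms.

303/163

Using pₖ = aₖpₖ₋₁ + pₖ₋₂ and qₖ = aₖqₖ₋₁ + qₖ₋₂:
  k=0: a=1, p=1, q=1
  k=1: a=1, p=2, q=1
  k=2: a=6, p=13, q=7
  k=3: a=11, p=145, q=78
  k=4: a=2, p=303, q=163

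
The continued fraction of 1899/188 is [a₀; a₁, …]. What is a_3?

1899 = 10·188 + 19   →  a_0 = 10
188 = 9·19 + 17   →  a_1 = 9
19 = 1·17 + 2   →  a_2 = 1
17 = 8·2 + 1   →  a_3 = 8

8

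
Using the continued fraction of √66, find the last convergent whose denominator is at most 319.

√66 = [8; 8, 16, …] (period length 2).
Convergents:
  p_0/q_0 = 8/1
  p_1/q_1 = 65/8
  p_2/q_2 = 1048/129
  p_3/q_3 = 8449/1040
q_2 = 129 ≤ 319 < 1040 = q_3, so the answer is 1048/129.

1048/129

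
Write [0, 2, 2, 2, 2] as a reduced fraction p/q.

12/29

Fold from the inside: start with 2/1.
  2 + 1/2 = 5/2
  2 + 2/5 = 12/5
  2 + 5/12 = 29/12
  0 + 12/29 = 12/29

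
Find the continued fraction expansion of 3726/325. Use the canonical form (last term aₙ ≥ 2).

[11; 2, 6, 1, 1, 3, 3]

3726 = 11*325 + 151
325 = 2*151 + 23
151 = 6*23 + 13
23 = 1*13 + 10
13 = 1*10 + 3
10 = 3*3 + 1
3 = 3*1 + 0  (stop)
So 3726/325 = [11; 2, 6, 1, 1, 3, 3].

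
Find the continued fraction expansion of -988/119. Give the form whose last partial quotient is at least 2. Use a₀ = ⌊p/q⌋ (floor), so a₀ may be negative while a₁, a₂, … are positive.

-988 = -9*119 + 83
119 = 1*83 + 36
83 = 2*36 + 11
36 = 3*11 + 3
11 = 3*3 + 2
3 = 1*2 + 1
2 = 2*1 + 0  (stop)
So -988/119 = [-9; 1, 2, 3, 3, 1, 2].

[-9; 1, 2, 3, 3, 1, 2]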